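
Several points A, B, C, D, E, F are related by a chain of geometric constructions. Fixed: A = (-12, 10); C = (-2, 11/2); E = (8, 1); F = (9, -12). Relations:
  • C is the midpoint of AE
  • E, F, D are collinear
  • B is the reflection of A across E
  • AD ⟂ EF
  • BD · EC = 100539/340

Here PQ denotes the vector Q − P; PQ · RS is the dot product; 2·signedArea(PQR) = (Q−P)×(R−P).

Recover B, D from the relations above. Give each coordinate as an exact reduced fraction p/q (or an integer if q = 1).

1. B_x = 28  [B is the reflection of A across E]
2. B_y = -8  [B is the reflection of A across E]
   → B = (28, -8)
3. D_x = 1223/170  [E, F, D are collinear ∩ AD ⟂ EF]
4. D_y = 1951/170  [E, F, D are collinear ∩ AD ⟂ EF]
   → D = (1223/170, 1951/170)

B = (28, -8)
D = (1223/170, 1951/170)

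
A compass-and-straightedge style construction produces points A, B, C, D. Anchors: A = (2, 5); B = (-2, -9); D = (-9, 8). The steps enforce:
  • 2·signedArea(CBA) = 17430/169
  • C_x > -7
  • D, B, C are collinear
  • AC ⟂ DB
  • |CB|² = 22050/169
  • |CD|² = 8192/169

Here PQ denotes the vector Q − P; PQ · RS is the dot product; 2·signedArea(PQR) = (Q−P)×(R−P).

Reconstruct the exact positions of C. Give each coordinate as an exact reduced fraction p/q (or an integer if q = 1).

C = (-1073/169, 264/169)

1. C_x = -1073/169  [D, B, C are collinear ∩ AC ⟂ DB]
2. C_y = 264/169  [D, B, C are collinear ∩ AC ⟂ DB]
   → C = (-1073/169, 264/169)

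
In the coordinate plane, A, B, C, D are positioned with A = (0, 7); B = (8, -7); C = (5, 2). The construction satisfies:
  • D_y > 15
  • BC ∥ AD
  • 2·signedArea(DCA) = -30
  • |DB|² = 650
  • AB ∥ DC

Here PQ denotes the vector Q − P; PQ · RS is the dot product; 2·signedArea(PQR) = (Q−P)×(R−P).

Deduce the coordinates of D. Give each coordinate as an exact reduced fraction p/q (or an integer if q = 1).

1. D_x = -3  [AB ∥ DC ∩ BC ∥ AD]
2. D_y = 16  [AB ∥ DC ∩ BC ∥ AD]
   → D = (-3, 16)

D = (-3, 16)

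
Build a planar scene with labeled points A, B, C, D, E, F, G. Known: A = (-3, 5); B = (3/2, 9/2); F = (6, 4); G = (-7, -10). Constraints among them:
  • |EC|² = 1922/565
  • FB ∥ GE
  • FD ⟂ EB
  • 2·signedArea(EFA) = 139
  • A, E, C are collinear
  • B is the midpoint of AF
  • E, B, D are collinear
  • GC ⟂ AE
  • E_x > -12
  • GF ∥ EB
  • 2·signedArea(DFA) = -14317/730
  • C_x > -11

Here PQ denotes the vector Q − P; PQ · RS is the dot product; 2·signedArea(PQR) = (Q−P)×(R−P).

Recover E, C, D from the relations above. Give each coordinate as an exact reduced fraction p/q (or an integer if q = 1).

1. E_x = -23/2  [GF ∥ EB ∩ FB ∥ GE]
2. E_y = -19/2  [GF ∥ EB ∩ FB ∥ GE]
   → E = (-23/2, -19/2)
3. C_x = -11941/1130  [A, E, C are collinear ∩ GC ⟂ AE]
4. C_y = -8937/1130  [A, E, C are collinear ∩ GC ⟂ AE]
   → C = (-11941/1130, -8937/1130)
5. D_x = 1217/365  [E, B, D are collinear ∩ FD ⟂ EB]
6. D_y = 4727/730  [E, B, D are collinear ∩ FD ⟂ EB]
   → D = (1217/365, 4727/730)

C = (-11941/1130, -8937/1130)
D = (1217/365, 4727/730)
E = (-23/2, -19/2)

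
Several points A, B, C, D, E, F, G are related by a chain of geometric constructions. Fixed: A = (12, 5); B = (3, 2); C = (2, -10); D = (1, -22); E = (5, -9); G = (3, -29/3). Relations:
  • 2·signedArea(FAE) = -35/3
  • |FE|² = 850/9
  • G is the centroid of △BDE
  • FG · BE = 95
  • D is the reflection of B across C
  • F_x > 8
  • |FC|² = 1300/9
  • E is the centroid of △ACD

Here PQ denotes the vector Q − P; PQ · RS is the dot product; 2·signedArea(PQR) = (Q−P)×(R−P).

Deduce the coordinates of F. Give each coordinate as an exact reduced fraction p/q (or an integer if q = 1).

F = (26/3, 0)

1. F_x = 26/3  [FG · BE = 95 ∩ 2·signedArea(FAE) = -35/3]
2. F_y = 0  [FG · BE = 95 ∩ 2·signedArea(FAE) = -35/3]
   → F = (26/3, 0)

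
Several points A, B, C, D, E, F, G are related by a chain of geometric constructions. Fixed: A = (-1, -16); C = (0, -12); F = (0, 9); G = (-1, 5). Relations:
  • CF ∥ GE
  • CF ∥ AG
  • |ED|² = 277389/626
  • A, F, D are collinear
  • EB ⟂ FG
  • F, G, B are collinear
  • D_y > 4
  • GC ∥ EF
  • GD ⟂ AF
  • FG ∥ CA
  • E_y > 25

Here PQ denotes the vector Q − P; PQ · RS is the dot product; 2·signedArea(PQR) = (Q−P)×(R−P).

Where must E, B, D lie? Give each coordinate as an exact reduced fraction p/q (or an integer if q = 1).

B = (67/17, 421/17)
D = (-101/626, 3109/626)
E = (-1, 26)

1. E_x = -1  [GC ∥ EF ∩ CF ∥ GE]
2. E_y = 26  [GC ∥ EF ∩ CF ∥ GE]
   → E = (-1, 26)
3. B_x = 67/17  [F, G, B are collinear ∩ EB ⟂ FG]
4. B_y = 421/17  [F, G, B are collinear ∩ EB ⟂ FG]
   → B = (67/17, 421/17)
5. D_x = -101/626  [A, F, D are collinear ∩ GD ⟂ AF]
6. D_y = 3109/626  [A, F, D are collinear ∩ GD ⟂ AF]
   → D = (-101/626, 3109/626)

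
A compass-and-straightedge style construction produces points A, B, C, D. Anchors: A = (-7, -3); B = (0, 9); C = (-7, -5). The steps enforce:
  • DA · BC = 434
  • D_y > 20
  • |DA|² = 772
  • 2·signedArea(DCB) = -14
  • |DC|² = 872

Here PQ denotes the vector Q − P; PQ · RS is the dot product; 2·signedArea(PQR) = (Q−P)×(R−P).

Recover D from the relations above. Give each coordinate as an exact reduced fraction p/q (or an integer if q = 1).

1. D_x = 7  [DA · BC = 434 ∩ 2·signedArea(DCB) = -14]
2. D_y = 21  [DA · BC = 434 ∩ 2·signedArea(DCB) = -14]
   → D = (7, 21)

D = (7, 21)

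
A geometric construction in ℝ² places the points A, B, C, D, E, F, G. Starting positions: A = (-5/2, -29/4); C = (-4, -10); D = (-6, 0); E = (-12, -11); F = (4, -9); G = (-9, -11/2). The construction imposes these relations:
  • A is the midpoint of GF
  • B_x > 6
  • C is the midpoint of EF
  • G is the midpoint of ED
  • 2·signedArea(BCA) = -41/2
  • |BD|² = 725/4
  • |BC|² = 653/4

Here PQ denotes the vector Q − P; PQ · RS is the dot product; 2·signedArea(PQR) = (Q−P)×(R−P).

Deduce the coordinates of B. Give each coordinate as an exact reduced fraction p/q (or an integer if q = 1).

1. B_x = 7  [line -11/4·x + 3/2·y + 49/2 = 0 ∩ |BC|² = 653/4]
2. B_y = -7/2  [line -11/4·x + 3/2·y + 49/2 = 0 ∩ |BC|² = 653/4]
   → B = (7, -7/2)

B = (7, -7/2)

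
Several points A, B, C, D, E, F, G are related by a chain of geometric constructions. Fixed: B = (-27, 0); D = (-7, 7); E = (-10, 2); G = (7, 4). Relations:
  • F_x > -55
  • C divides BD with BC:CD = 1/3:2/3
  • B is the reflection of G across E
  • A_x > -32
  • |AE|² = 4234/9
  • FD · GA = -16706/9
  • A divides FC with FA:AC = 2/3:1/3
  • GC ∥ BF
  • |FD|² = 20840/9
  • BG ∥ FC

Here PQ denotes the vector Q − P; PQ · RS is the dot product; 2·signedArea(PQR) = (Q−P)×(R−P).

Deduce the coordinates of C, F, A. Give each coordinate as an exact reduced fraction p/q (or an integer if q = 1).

1. C_x = -61/3  [C divides BD with BC:CD = 1/3:2/3]
2. C_y = 7/3  [C divides BD with BC:CD = 1/3:2/3]
   → C = (-61/3, 7/3)
3. F_x = -163/3  [BG ∥ FC ∩ GC ∥ BF]
4. F_y = -5/3  [BG ∥ FC ∩ GC ∥ BF]
   → F = (-163/3, -5/3)
5. A_x = -95/3  [A divides FC with FA:AC = 2/3:1/3]
6. A_y = 1  [A divides FC with FA:AC = 2/3:1/3]
   → A = (-95/3, 1)

A = (-95/3, 1)
C = (-61/3, 7/3)
F = (-163/3, -5/3)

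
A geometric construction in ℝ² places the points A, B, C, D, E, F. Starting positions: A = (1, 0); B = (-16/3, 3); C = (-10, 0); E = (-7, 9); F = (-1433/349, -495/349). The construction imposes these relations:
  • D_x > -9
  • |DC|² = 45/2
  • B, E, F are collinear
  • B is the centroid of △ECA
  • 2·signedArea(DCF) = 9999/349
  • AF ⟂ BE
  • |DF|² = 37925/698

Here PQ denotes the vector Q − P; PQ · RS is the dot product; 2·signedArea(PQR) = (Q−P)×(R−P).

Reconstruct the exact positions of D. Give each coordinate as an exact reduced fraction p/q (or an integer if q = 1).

1. D_x = -17/2  [line 495/349·x + 2057/349·y + -5049/349 = 0 ∩ |DC|² = 45/2]
2. D_y = 9/2  [line 495/349·x + 2057/349·y + -5049/349 = 0 ∩ |DC|² = 45/2]
   → D = (-17/2, 9/2)

D = (-17/2, 9/2)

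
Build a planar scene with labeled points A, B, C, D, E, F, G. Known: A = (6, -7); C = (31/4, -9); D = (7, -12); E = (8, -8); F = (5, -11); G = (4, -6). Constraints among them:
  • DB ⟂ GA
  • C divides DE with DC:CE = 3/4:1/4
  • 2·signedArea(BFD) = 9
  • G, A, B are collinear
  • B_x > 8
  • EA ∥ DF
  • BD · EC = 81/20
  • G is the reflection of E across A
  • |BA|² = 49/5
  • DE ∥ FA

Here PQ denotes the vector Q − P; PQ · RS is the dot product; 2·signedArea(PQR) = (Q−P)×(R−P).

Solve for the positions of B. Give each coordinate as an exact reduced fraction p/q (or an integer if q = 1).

1. B_x = 44/5  [G, A, B are collinear ∩ DB ⟂ GA]
2. B_y = -42/5  [G, A, B are collinear ∩ DB ⟂ GA]
   → B = (44/5, -42/5)

B = (44/5, -42/5)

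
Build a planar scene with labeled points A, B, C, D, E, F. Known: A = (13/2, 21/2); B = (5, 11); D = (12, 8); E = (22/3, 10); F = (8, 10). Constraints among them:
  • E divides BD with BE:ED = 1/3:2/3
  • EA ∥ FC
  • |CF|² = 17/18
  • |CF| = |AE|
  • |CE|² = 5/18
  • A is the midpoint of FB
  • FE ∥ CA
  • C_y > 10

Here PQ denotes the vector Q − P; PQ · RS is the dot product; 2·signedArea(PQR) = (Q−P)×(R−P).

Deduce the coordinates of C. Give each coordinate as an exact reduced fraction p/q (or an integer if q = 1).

1. C_x = 43/6  [FE ∥ CA ∩ EA ∥ FC]
2. C_y = 21/2  [FE ∥ CA ∩ EA ∥ FC]
   → C = (43/6, 21/2)

C = (43/6, 21/2)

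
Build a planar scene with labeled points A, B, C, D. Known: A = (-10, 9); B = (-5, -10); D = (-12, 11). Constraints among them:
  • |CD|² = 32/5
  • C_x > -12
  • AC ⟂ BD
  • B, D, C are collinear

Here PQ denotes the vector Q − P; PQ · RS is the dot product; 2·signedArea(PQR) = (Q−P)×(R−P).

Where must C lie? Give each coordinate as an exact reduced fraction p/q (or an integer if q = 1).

1. C_x = -56/5  [B, D, C are collinear ∩ AC ⟂ BD]
2. C_y = 43/5  [B, D, C are collinear ∩ AC ⟂ BD]
   → C = (-56/5, 43/5)

C = (-56/5, 43/5)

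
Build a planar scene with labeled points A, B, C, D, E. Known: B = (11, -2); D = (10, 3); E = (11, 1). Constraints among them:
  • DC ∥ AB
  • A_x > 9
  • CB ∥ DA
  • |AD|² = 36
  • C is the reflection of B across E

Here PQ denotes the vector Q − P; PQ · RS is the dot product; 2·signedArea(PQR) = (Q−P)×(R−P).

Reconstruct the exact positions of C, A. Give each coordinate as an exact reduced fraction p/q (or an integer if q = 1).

A = (10, -3)
C = (11, 4)

1. C_x = 11  [C is the reflection of B across E]
2. C_y = 4  [C is the reflection of B across E]
   → C = (11, 4)
3. A_x = 10  [DC ∥ AB ∩ CB ∥ DA]
4. A_y = -3  [DC ∥ AB ∩ CB ∥ DA]
   → A = (10, -3)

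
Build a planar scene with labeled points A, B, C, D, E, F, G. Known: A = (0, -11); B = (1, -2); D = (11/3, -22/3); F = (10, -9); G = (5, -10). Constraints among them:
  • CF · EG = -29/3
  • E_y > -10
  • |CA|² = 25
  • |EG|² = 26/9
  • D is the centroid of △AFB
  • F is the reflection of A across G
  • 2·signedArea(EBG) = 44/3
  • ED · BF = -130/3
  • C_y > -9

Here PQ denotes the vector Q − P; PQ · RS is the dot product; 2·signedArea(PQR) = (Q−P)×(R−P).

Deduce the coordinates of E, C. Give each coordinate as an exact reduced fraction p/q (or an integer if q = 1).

C = (4, -8)
E = (20/3, -29/3)

1. E_x = 20/3  [ED · BF = -130/3 ∩ 2·signedArea(EBG) = 44/3]
2. E_y = -29/3  [ED · BF = -130/3 ∩ 2·signedArea(EBG) = 44/3]
   → E = (20/3, -29/3)
3. C_x = 4  [line 5/3·x + 1/3·y + -4 = 0 ∩ |CA|² = 25]
4. C_y = -8  [line 5/3·x + 1/3·y + -4 = 0 ∩ |CA|² = 25]
   → C = (4, -8)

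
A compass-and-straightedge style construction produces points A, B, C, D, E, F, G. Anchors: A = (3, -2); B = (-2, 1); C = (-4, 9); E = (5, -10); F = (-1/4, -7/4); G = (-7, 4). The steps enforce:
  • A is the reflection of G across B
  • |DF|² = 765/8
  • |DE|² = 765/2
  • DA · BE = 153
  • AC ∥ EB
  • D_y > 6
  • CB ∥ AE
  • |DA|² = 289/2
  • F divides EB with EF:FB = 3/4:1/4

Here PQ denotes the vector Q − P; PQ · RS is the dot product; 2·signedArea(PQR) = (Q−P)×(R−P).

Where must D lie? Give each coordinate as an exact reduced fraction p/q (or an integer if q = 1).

1. D_x = -11/2  [line -7·x + 11·y + -110 = 0 ∩ |DF|² = 765/8]
2. D_y = 13/2  [line -7·x + 11·y + -110 = 0 ∩ |DF|² = 765/8]
   → D = (-11/2, 13/2)

D = (-11/2, 13/2)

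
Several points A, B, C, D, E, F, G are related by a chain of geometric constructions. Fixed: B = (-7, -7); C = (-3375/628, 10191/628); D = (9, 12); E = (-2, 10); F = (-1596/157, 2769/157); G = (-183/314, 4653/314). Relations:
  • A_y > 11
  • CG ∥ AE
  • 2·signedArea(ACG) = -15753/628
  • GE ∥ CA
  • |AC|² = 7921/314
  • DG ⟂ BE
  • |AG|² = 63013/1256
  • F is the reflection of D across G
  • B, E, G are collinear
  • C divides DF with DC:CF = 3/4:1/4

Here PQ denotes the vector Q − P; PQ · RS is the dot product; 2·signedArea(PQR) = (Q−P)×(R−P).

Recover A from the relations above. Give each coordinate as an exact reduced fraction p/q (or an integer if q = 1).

A = (-4265/628, 7165/628)

1. A_x = -4265/628  [CG ∥ AE ∩ GE ∥ CA]
2. A_y = 7165/628  [CG ∥ AE ∩ GE ∥ CA]
   → A = (-4265/628, 7165/628)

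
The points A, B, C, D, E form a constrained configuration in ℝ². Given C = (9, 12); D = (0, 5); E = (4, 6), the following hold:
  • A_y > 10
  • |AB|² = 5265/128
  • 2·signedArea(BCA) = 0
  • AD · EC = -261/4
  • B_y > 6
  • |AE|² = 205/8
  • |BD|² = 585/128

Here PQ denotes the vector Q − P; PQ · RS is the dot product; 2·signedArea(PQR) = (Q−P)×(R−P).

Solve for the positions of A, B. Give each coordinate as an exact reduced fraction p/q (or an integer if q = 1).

A = (27/4, 41/4)
B = (27/16, 101/16)

1. A_x = 27/4  [line -5·x + -6·y + 381/4 = 0 ∩ |AE|² = 205/8]
2. A_y = 41/4  [line -5·x + -6·y + 381/4 = 0 ∩ |AE|² = 205/8]
   → A = (27/4, 41/4)
3. B_x = 27/16  [line 7/4·x + -9/4·y + 45/4 = 0 ∩ |BD|² = 585/128]
4. B_y = 101/16  [line 7/4·x + -9/4·y + 45/4 = 0 ∩ |BD|² = 585/128]
   → B = (27/16, 101/16)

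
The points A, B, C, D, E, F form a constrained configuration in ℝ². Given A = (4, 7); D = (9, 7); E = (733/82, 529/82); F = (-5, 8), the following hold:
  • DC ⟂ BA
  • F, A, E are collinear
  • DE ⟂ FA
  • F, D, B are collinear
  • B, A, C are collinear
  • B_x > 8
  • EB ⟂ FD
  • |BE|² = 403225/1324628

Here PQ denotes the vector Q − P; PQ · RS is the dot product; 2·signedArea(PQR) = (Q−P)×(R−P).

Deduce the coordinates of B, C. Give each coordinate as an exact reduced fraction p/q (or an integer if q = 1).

B = (72518/8077, 113103/16154)
C = (2328255604/258695081, 1811267667/258695081)

1. B_x = 72518/8077  [F, D, B are collinear ∩ EB ⟂ FD]
2. B_y = 113103/16154  [F, D, B are collinear ∩ EB ⟂ FD]
   → B = (72518/8077, 113103/16154)
3. C_x = 2328255604/258695081  [B, A, C are collinear ∩ DC ⟂ BA]
4. C_y = 1811267667/258695081  [B, A, C are collinear ∩ DC ⟂ BA]
   → C = (2328255604/258695081, 1811267667/258695081)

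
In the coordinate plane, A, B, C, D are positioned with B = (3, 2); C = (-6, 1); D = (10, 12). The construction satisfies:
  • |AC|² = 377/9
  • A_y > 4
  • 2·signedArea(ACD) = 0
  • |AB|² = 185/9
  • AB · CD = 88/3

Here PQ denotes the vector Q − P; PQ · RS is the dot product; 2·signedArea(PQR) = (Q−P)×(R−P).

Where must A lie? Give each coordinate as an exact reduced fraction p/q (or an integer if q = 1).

1. A_x = -2/3  [2·signedArea(ACD) = 0 ∩ AB · CD = 88/3]
2. A_y = 14/3  [2·signedArea(ACD) = 0 ∩ AB · CD = 88/3]
   → A = (-2/3, 14/3)

A = (-2/3, 14/3)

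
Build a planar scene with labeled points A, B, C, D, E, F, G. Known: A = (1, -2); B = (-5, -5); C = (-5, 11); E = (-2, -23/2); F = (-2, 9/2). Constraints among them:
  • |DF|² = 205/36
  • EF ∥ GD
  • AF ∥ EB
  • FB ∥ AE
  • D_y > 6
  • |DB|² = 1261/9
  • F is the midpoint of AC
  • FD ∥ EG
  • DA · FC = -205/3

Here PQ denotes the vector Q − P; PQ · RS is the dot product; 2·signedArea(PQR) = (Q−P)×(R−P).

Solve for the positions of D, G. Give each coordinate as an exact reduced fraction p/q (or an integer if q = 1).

D = (-3, 20/3)
G = (-3, -28/3)

1. D_x = -3  [line 3·x + -13/2·y + 157/3 = 0 ∩ |DF|² = 205/36]
2. D_y = 20/3  [line 3·x + -13/2·y + 157/3 = 0 ∩ |DF|² = 205/36]
   → D = (-3, 20/3)
3. G_x = -3  [EF ∥ GD ∩ FD ∥ EG]
4. G_y = -28/3  [EF ∥ GD ∩ FD ∥ EG]
   → G = (-3, -28/3)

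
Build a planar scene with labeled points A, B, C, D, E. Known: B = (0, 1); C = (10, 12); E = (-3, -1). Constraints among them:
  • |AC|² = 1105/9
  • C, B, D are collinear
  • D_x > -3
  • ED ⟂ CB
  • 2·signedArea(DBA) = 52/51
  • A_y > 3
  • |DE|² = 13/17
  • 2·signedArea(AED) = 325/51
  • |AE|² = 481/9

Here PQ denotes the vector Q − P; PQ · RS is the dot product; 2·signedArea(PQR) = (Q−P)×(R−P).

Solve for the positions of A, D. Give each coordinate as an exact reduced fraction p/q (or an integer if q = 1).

A = (7/3, 4)
D = (-40/17, -27/17)

1. D_x = -40/17  [C, B, D are collinear ∩ ED ⟂ CB]
2. D_y = -27/17  [C, B, D are collinear ∩ ED ⟂ CB]
   → D = (-40/17, -27/17)
3. A_x = 7/3  [2·signedArea(AED) = 325/51 ∩ 2·signedArea(DBA) = 52/51]
4. A_y = 4  [2·signedArea(AED) = 325/51 ∩ 2·signedArea(DBA) = 52/51]
   → A = (7/3, 4)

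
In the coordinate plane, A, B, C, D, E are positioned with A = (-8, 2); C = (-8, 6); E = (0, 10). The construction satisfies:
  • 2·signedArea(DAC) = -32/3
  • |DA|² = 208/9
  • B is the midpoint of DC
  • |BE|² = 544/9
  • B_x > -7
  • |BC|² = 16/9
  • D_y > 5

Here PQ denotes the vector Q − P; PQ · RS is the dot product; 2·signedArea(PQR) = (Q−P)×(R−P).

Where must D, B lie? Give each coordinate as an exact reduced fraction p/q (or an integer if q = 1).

B = (-20/3, 6)
D = (-16/3, 6)

1. D_x = -16/3  [2·signedArea(DAC) = -32/3]
2. D_y = 6  [|DA|² = 208/9]
   → D = (-16/3, 6)
3. B_x = -20/3  [B is the midpoint of DC]
4. B_y = 6  [B is the midpoint of DC]
   → B = (-20/3, 6)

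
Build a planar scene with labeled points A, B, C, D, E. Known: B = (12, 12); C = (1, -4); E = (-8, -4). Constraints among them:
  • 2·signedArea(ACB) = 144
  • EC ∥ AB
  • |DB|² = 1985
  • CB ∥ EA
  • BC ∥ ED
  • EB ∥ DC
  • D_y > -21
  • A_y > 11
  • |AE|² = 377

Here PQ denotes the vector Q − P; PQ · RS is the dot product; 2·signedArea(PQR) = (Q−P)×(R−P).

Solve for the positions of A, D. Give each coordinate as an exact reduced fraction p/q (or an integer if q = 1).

1. A_x = 3  [EC ∥ AB ∩ CB ∥ EA]
2. A_y = 12  [EC ∥ AB ∩ CB ∥ EA]
   → A = (3, 12)
3. D_x = -19  [EB ∥ DC ∩ BC ∥ ED]
4. D_y = -20  [EB ∥ DC ∩ BC ∥ ED]
   → D = (-19, -20)

A = (3, 12)
D = (-19, -20)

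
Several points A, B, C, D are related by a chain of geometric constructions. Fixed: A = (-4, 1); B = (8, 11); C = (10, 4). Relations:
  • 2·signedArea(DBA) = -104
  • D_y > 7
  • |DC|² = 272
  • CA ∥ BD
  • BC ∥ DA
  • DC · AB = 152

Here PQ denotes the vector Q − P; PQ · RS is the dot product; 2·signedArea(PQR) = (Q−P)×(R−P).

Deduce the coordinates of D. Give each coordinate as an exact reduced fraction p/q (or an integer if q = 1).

D = (-6, 8)

1. D_x = -6  [BC ∥ DA ∩ CA ∥ BD]
2. D_y = 8  [BC ∥ DA ∩ CA ∥ BD]
   → D = (-6, 8)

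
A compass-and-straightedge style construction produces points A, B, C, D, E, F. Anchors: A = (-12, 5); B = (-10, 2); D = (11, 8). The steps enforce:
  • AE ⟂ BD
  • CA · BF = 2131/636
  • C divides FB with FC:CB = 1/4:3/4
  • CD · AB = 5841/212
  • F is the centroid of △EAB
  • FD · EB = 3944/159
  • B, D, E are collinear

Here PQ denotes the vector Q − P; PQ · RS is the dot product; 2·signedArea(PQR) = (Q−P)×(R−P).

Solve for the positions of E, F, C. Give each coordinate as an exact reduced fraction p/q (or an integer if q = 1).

1. E_x = -586/53  [B, D, E are collinear ∩ AE ⟂ BD]
2. E_y = 90/53  [B, D, E are collinear ∩ AE ⟂ BD]
   → E = (-586/53, 90/53)
3. F_x = -584/53  [F is the centroid of △EAB]
4. F_y = 461/159  [F is the centroid of △EAB]
   → F = (-584/53, 461/159)
5. C_x = -1141/106  [C divides FB with FC:CB = 1/4:3/4]
6. C_y = 567/212  [C divides FB with FC:CB = 1/4:3/4]
   → C = (-1141/106, 567/212)

C = (-1141/106, 567/212)
E = (-586/53, 90/53)
F = (-584/53, 461/159)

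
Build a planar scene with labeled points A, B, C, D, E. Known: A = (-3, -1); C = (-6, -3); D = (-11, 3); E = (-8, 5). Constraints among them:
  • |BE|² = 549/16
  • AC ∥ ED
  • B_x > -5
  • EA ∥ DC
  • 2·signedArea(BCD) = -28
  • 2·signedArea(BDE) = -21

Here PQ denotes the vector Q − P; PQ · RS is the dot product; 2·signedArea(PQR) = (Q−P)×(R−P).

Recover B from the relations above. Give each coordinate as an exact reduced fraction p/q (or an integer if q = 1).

1. B_x = -17/4  [2·signedArea(BDE) = -21 ∩ 2·signedArea(BCD) = -28]
2. B_y = 1/2  [2·signedArea(BDE) = -21 ∩ 2·signedArea(BCD) = -28]
   → B = (-17/4, 1/2)

B = (-17/4, 1/2)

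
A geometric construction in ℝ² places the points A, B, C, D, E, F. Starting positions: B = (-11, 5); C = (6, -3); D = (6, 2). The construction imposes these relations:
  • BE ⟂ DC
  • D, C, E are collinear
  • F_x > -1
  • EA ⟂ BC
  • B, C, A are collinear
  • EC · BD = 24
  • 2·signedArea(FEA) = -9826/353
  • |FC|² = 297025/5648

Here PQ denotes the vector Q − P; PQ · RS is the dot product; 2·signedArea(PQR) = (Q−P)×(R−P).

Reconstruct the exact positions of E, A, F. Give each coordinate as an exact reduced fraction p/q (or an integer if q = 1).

A = (1030/353, -547/353)
E = (6, 5)
F = (-793/1412, 31/353)

1. E_x = 6  [D, C, E are collinear ∩ BE ⟂ DC]
2. E_y = 5  [D, C, E are collinear ∩ BE ⟂ DC]
   → E = (6, 5)
3. A_x = 1030/353  [B, C, A are collinear ∩ EA ⟂ BC]
4. A_y = -547/353  [B, C, A are collinear ∩ EA ⟂ BC]
   → A = (1030/353, -547/353)
5. F_x = -793/1412  [line 2312/353·x + -1088/353·y + 1394/353 = 0 ∩ |FC|² = 297025/5648]
6. F_y = 31/353  [line 2312/353·x + -1088/353·y + 1394/353 = 0 ∩ |FC|² = 297025/5648]
   → F = (-793/1412, 31/353)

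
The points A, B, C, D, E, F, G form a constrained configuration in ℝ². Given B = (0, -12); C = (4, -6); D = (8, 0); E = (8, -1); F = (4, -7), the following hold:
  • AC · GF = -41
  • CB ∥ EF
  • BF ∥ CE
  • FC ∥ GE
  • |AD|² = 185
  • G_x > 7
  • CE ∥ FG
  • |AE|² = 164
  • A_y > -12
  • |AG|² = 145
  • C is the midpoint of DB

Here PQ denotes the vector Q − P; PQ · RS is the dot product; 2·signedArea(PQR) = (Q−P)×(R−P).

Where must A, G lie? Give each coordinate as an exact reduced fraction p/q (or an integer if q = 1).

1. G_x = 8  [FC ∥ GE ∩ CE ∥ FG]
2. G_y = -2  [FC ∥ GE ∩ CE ∥ FG]
   → G = (8, -2)
3. A_x = 0  [line 4·x + 5·y + 55 = 0 ∩ |AE|² = 164]
4. A_y = -11  [line 4·x + 5·y + 55 = 0 ∩ |AE|² = 164]
   → A = (0, -11)

A = (0, -11)
G = (8, -2)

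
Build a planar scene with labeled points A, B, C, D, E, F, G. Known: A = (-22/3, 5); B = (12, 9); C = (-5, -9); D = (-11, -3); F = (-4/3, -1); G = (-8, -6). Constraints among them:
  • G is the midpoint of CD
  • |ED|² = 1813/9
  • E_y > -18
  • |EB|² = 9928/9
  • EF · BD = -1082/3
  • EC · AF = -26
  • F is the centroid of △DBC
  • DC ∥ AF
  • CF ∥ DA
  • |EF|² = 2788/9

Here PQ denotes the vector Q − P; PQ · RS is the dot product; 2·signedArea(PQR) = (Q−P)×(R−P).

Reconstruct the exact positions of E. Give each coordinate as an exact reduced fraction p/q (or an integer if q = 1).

1. E_x = -26/3  [EC · AF = -26 ∩ EF · BD = -1082/3]
2. E_y = -17  [EC · AF = -26 ∩ EF · BD = -1082/3]
   → E = (-26/3, -17)

E = (-26/3, -17)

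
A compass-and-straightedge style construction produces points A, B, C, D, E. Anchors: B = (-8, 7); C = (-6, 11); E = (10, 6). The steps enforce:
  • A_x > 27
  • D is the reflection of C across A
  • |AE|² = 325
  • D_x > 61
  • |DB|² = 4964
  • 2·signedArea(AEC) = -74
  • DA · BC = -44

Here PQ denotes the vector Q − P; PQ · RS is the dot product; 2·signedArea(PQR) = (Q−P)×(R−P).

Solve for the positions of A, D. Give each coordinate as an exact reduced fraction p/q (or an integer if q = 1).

1. A_x = 28  [line -5·x + -16·y + 220 = 0 ∩ |AE|² = 325]
2. A_y = 5  [line -5·x + -16·y + 220 = 0 ∩ |AE|² = 325]
   → A = (28, 5)
3. D_x = 62  [D is the reflection of C across A]
4. D_y = -1  [D is the reflection of C across A]
   → D = (62, -1)

A = (28, 5)
D = (62, -1)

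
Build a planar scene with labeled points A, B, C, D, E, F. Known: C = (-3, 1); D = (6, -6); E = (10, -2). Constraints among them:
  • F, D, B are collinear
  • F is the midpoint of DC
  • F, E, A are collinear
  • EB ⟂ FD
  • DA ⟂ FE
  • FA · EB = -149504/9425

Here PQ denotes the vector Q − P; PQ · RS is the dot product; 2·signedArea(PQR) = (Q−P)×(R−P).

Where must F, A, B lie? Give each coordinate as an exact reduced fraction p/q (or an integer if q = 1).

1. F_x = 3/2  [F is the midpoint of DC]
2. F_y = -5/2  [F is the midpoint of DC]
   → F = (3/2, -5/2)
3. A_x = 838/145  [F, E, A are collinear ∩ DA ⟂ FE]
4. A_y = -326/145  [F, E, A are collinear ∩ DA ⟂ FE]
   → A = (838/145, -326/145)
5. B_x = 426/65  [F, D, B are collinear ∩ EB ⟂ FD]
6. B_y = -418/65  [F, D, B are collinear ∩ EB ⟂ FD]
   → B = (426/65, -418/65)

A = (838/145, -326/145)
B = (426/65, -418/65)
F = (3/2, -5/2)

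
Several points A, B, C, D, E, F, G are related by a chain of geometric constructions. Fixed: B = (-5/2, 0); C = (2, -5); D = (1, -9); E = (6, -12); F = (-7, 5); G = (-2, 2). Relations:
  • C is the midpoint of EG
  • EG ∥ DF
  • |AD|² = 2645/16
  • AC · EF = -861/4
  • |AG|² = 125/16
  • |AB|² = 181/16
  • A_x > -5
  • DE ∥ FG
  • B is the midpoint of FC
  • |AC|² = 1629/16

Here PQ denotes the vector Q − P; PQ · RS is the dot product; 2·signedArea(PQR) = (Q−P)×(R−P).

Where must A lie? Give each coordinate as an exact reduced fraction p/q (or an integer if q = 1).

1. A_x = -19/4  [line 13·x + -17·y + 417/4 = 0 ∩ |AD|² = 2645/16]
2. A_y = 5/2  [line 13·x + -17·y + 417/4 = 0 ∩ |AD|² = 2645/16]
   → A = (-19/4, 5/2)

A = (-19/4, 5/2)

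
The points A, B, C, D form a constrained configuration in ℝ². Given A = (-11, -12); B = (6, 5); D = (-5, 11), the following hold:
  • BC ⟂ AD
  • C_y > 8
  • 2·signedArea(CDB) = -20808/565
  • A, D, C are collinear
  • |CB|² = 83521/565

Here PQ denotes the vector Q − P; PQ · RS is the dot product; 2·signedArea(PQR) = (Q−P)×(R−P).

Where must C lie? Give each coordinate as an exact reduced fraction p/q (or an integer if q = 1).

C = (-3257/565, 4559/565)

1. C_x = -3257/565  [A, D, C are collinear ∩ BC ⟂ AD]
2. C_y = 4559/565  [A, D, C are collinear ∩ BC ⟂ AD]
   → C = (-3257/565, 4559/565)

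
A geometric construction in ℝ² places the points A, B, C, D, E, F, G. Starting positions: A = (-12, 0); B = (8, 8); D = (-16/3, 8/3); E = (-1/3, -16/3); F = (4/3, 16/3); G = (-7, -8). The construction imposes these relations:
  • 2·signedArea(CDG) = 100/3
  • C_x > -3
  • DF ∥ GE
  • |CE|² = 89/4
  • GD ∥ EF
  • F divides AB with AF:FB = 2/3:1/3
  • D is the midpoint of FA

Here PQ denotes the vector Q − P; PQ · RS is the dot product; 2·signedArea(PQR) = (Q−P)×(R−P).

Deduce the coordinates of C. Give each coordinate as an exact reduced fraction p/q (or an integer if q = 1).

C = (-17/6, -4/3)

1. C_x = -17/6  [line 32/3·x + -5/3·y + 28 = 0 ∩ |CE|² = 89/4]
2. C_y = -4/3  [line 32/3·x + -5/3·y + 28 = 0 ∩ |CE|² = 89/4]
   → C = (-17/6, -4/3)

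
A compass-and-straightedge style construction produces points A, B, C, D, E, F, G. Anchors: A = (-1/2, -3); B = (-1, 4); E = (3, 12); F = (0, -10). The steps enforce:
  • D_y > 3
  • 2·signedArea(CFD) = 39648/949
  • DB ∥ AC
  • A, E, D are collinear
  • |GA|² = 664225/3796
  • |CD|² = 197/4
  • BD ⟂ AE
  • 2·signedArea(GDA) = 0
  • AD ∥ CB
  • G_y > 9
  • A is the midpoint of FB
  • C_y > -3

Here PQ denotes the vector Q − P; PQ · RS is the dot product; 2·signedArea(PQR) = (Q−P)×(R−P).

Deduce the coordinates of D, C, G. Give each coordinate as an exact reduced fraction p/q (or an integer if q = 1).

C = (-4789/1898, -2399/949)
D = (971/949, 3348/949)
G = (2378/949, 9378/949)

1. D_x = 971/949  [A, E, D are collinear ∩ BD ⟂ AE]
2. D_y = 3348/949  [A, E, D are collinear ∩ BD ⟂ AE]
   → D = (971/949, 3348/949)
3. C_x = -4789/1898  [AD ∥ CB ∩ DB ∥ AC]
4. C_y = -2399/949  [AD ∥ CB ∩ DB ∥ AC]
   → C = (-4789/1898, -2399/949)
5. G_x = 2378/949  [line 6195/949·x + -2891/1898·y + -1239/949 = 0 ∩ |GA|² = 664225/3796]
6. G_y = 9378/949  [line 6195/949·x + -2891/1898·y + -1239/949 = 0 ∩ |GA|² = 664225/3796]
   → G = (2378/949, 9378/949)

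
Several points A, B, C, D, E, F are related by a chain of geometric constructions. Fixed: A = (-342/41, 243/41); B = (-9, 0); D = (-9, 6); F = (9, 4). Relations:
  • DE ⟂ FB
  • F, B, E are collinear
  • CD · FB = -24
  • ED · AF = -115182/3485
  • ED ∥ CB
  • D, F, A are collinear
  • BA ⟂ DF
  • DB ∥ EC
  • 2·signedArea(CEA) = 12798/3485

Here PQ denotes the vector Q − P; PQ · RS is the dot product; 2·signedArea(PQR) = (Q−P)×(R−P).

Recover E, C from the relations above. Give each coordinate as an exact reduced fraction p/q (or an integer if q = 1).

1. E_x = -657/85  [F, B, E are collinear ∩ DE ⟂ FB]
2. E_y = 24/85  [F, B, E are collinear ∩ DE ⟂ FB]
   → E = (-657/85, 24/85)
3. C_x = -657/85  [ED ∥ CB ∩ DB ∥ EC]
4. C_y = -486/85  [ED ∥ CB ∩ DB ∥ EC]
   → C = (-657/85, -486/85)

C = (-657/85, -486/85)
E = (-657/85, 24/85)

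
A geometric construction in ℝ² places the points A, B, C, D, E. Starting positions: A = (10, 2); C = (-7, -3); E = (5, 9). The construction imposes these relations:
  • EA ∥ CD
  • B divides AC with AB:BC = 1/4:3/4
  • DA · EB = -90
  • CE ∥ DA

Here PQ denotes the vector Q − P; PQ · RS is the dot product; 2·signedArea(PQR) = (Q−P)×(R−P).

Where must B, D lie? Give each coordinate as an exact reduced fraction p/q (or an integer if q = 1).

B = (23/4, 3/4)
D = (-2, -10)

1. B_x = 23/4  [B divides AC with AB:BC = 1/4:3/4]
2. B_y = 3/4  [B divides AC with AB:BC = 1/4:3/4]
   → B = (23/4, 3/4)
3. D_x = -2  [CE ∥ DA ∩ EA ∥ CD]
4. D_y = -10  [CE ∥ DA ∩ EA ∥ CD]
   → D = (-2, -10)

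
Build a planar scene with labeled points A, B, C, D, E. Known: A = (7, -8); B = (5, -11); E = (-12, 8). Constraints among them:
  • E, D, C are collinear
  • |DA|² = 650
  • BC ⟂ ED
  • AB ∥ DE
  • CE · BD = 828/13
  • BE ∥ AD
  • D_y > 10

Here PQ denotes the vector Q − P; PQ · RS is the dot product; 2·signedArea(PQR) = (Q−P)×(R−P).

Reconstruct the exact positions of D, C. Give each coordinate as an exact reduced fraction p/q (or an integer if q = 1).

C = (-202/13, 35/13)
D = (-10, 11)

1. D_x = -10  [AB ∥ DE ∩ BE ∥ AD]
2. D_y = 11  [AB ∥ DE ∩ BE ∥ AD]
   → D = (-10, 11)
3. C_x = -202/13  [E, D, C are collinear ∩ BC ⟂ ED]
4. C_y = 35/13  [E, D, C are collinear ∩ BC ⟂ ED]
   → C = (-202/13, 35/13)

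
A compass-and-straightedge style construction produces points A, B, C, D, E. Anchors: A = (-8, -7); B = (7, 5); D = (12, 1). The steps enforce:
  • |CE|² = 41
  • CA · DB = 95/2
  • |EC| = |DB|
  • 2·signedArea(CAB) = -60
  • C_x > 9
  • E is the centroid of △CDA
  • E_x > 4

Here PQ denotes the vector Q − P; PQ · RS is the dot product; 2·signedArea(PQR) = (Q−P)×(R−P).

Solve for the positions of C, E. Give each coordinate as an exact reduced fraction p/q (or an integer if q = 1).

C = (19/2, 3)
E = (9/2, -1)

1. C_x = 19/2  [2·signedArea(CAB) = -60 ∩ CA · DB = 95/2]
2. C_y = 3  [2·signedArea(CAB) = -60 ∩ CA · DB = 95/2]
   → C = (19/2, 3)
3. E_x = 9/2  [E is the centroid of △CDA]
4. E_y = -1  [E is the centroid of △CDA]
   → E = (9/2, -1)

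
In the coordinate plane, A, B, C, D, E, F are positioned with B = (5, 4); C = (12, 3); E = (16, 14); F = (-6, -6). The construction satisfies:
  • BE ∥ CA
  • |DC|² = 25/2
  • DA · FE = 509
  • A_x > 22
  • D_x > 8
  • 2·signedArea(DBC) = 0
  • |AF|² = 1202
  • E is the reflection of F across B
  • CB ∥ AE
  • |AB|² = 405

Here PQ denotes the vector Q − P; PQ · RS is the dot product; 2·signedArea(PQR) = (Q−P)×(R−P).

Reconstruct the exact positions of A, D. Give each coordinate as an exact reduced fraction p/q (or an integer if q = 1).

1. A_x = 23  [CB ∥ AE ∩ BE ∥ CA]
2. A_y = 13  [CB ∥ AE ∩ BE ∥ CA]
   → A = (23, 13)
3. D_x = 17/2  [2·signedArea(DBC) = 0 ∩ DA · FE = 509]
4. D_y = 7/2  [2·signedArea(DBC) = 0 ∩ DA · FE = 509]
   → D = (17/2, 7/2)

A = (23, 13)
D = (17/2, 7/2)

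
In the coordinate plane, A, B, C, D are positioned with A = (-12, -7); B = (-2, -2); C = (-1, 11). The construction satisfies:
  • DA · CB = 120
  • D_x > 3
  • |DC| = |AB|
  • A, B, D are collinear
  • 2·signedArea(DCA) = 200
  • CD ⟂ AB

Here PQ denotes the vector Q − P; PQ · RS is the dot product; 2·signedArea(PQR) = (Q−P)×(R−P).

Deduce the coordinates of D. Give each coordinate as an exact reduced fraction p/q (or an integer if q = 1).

D = (4, 1)

1. D_x = 4  [A, B, D are collinear ∩ CD ⟂ AB]
2. D_y = 1  [A, B, D are collinear ∩ CD ⟂ AB]
   → D = (4, 1)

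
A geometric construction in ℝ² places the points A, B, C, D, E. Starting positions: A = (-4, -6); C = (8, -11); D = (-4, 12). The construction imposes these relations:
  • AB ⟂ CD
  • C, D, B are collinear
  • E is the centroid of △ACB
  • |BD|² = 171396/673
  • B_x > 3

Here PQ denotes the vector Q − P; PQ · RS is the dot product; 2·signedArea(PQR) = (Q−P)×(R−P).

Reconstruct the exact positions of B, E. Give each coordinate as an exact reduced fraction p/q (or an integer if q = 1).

B = (2276/673, -1446/673)
E = (1656/673, -12887/2019)

1. B_x = 2276/673  [C, D, B are collinear ∩ AB ⟂ CD]
2. B_y = -1446/673  [C, D, B are collinear ∩ AB ⟂ CD]
   → B = (2276/673, -1446/673)
3. E_x = 1656/673  [E is the centroid of △ACB]
4. E_y = -12887/2019  [E is the centroid of △ACB]
   → E = (1656/673, -12887/2019)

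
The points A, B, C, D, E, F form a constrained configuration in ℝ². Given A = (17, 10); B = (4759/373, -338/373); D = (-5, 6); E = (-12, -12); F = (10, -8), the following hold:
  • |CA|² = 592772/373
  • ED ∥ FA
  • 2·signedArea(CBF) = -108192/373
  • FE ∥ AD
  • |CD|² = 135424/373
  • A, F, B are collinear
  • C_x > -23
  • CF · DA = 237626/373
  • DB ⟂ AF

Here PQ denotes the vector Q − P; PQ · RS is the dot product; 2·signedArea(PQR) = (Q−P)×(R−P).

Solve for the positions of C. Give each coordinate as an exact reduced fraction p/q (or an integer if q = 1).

C = (-8489/373, 4814/373)

1. C_x = -8489/373  [2·signedArea(CBF) = -108192/373 ∩ CF · DA = 237626/373]
2. C_y = 4814/373  [2·signedArea(CBF) = -108192/373 ∩ CF · DA = 237626/373]
   → C = (-8489/373, 4814/373)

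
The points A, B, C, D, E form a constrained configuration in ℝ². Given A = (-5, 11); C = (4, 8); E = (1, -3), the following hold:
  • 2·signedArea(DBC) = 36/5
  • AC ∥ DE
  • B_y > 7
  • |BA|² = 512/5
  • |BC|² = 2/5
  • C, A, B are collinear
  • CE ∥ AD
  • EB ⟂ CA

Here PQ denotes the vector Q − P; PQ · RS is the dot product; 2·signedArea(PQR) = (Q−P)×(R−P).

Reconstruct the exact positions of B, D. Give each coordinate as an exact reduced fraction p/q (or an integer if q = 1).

B = (23/5, 39/5)
D = (-8, 0)

1. B_x = 23/5  [C, A, B are collinear ∩ EB ⟂ CA]
2. B_y = 39/5  [C, A, B are collinear ∩ EB ⟂ CA]
   → B = (23/5, 39/5)
3. D_x = -8  [AC ∥ DE ∩ CE ∥ AD]
4. D_y = 0  [AC ∥ DE ∩ CE ∥ AD]
   → D = (-8, 0)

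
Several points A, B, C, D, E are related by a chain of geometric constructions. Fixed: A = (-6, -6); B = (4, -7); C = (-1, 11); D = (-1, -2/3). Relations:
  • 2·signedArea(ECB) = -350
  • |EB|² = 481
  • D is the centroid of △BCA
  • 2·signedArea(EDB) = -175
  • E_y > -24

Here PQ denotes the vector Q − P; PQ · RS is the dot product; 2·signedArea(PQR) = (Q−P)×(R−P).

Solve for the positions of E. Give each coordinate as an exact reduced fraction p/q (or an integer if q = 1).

E = (-11, -23)

1. E_x = -11  [2·signedArea(ECB) = -350 ∩ 2·signedArea(EDB) = -175]
2. E_y = -23  [2·signedArea(ECB) = -350 ∩ 2·signedArea(EDB) = -175]
   → E = (-11, -23)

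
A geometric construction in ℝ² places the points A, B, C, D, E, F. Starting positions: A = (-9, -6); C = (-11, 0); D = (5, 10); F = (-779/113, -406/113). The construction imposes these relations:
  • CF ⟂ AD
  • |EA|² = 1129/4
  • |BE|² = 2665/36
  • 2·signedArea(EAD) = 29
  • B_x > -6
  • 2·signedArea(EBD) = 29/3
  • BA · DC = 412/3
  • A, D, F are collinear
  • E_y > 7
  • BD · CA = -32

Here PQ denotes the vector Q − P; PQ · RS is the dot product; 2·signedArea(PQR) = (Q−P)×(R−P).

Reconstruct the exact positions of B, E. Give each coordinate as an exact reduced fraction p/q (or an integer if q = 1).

B = (-5, 4/3)
E = (1, 15/2)

1. B_x = -5  [BA · DC = 412/3 ∩ BD · CA = -32]
2. B_y = 4/3  [BA · DC = 412/3 ∩ BD · CA = -32]
   → B = (-5, 4/3)
3. E_x = 1  [2·signedArea(EBD) = 29/3 ∩ 2·signedArea(EAD) = 29]
4. E_y = 15/2  [2·signedArea(EBD) = 29/3 ∩ 2·signedArea(EAD) = 29]
   → E = (1, 15/2)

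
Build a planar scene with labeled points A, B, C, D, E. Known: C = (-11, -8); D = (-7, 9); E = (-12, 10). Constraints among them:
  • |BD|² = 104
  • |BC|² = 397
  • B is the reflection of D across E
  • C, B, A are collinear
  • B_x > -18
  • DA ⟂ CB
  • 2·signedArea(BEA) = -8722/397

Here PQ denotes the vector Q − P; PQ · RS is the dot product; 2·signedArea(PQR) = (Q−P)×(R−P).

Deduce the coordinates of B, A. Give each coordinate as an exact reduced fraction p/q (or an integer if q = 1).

1. B_x = -17  [B is the reflection of D across E]
2. B_y = 11  [B is the reflection of D across E]
   → B = (-17, 11)
3. A_x = -6161/397  [C, B, A are collinear ∩ DA ⟂ CB]
4. A_y = 2505/397  [C, B, A are collinear ∩ DA ⟂ CB]
   → A = (-6161/397, 2505/397)

A = (-6161/397, 2505/397)
B = (-17, 11)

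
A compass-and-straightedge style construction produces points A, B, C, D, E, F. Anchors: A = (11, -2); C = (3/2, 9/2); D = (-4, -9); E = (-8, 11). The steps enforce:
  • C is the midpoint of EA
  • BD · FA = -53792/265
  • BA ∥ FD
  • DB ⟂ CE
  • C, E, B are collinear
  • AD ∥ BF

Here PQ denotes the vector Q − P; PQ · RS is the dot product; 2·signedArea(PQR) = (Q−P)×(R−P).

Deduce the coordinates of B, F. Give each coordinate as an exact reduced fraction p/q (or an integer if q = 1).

B = (1072/265, 731/265)
F = (-2903/265, -1124/265)

1. B_x = 1072/265  [C, E, B are collinear ∩ DB ⟂ CE]
2. B_y = 731/265  [C, E, B are collinear ∩ DB ⟂ CE]
   → B = (1072/265, 731/265)
3. F_x = -2903/265  [BA ∥ FD ∩ AD ∥ BF]
4. F_y = -1124/265  [BA ∥ FD ∩ AD ∥ BF]
   → F = (-2903/265, -1124/265)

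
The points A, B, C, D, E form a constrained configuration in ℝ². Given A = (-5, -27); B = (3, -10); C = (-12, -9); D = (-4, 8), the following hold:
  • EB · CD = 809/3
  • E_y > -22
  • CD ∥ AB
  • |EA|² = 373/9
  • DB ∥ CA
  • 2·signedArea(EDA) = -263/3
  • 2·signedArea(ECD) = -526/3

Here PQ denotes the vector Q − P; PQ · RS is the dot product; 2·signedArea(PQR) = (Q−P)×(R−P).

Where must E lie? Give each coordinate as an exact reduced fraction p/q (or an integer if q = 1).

1. E_x = -22/3  [2·signedArea(EDA) = -263/3 ∩ 2·signedArea(ECD) = -526/3]
2. E_y = -21  [2·signedArea(EDA) = -263/3 ∩ 2·signedArea(ECD) = -526/3]
   → E = (-22/3, -21)

E = (-22/3, -21)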